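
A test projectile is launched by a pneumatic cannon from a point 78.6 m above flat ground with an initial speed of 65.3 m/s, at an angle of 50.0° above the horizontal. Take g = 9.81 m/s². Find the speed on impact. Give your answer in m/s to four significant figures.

76.20 m/s

Resolve: vₓ = 65.30 cos 50.0° = 41.97 m/s and v_y0 = 65.30 sin 50.0° = 50.02 m/s.
With up positive and y = 0 at the ground: y(t) = 78.6 + (50.02) t − 4.905 t². Setting y = 0 and taking the positive root: t = [50.02 + √(50.02² + 2·9.81·78.6)] / 9.81 = (50.02 + 63.60) / 9.81 = 11.58 s.
Vertical velocity at impact: v_y = v_y0 − g t = 50.02 − 9.81 × 11.58 = −63.60 m/s.
Speed: |v| = √(vₓ² + v_y²) = √(41.97² + 63.60²) = 76.20 m/s.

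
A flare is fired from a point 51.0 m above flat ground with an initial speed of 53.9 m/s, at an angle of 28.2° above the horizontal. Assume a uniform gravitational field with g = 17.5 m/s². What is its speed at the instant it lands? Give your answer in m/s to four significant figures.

Resolve: vₓ = 53.90 cos 28.2° = 47.50 m/s and v_y0 = 53.90 sin 28.2° = 25.47 m/s.
The projectile lands when y = 51.0 + (25.47) t − ½·17.5·t² = 0. Positive root: t = (25.47 + √(25.47² + 2·17.5·51.0)) / 17.5 = (25.47 + 49.33) / 17.5 = 4.274 s.
Vertical velocity at impact: v_y = v_y0 − g t = 25.47 − 17.5 × 4.274 = −49.33 m/s.
Speed: |v| = √(vₓ² + v_y²) = √(47.50² + 49.33²) = 68.49 m/s.

68.49 m/s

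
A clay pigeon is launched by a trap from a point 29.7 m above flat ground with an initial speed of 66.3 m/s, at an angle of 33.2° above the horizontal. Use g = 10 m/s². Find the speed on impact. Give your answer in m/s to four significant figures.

Horizontal component vₓ = 66.30 cos 33.2° = 55.48 m/s; vertical v_y0 = 66.30 sin 33.2° = 36.30 m/s.
With up positive and y = 0 at the ground: y(t) = 29.7 + (36.30) t − 5.000 t². Setting y = 0 and taking the positive root: t = [36.30 + √(36.30² + 2·10.0·29.7)] / 10.0 = (36.30 + 43.73) / 10.0 = 8.003 s.
Vertical velocity at impact: v_y = v_y0 − g t = 36.30 − 10.0 × 8.003 = −43.73 m/s.
Speed: |v| = √(vₓ² + v_y²) = √(55.48² + 43.73²) = 70.64 m/s.

70.64 m/s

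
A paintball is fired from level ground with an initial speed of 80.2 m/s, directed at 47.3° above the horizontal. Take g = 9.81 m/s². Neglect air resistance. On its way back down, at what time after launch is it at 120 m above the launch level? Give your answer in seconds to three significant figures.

Components: vₓ = 80.20 cos 47.3° = 54.39 m/s, v_y0 = 80.20 sin 47.3° = 58.94 m/s.
Require v_y0 t − ½ g t² = 120, i.e. 4.905 t² − 58.94 t + 120 = 0.
t = [58.94 ± √(58.94² − 2·9.81·120)] / 9.81 = (58.94 ± 33.46) / 9.81, so t = 2.597 s or t = 9.419 s.
The descending-branch root is 9.419 s.

9.42 s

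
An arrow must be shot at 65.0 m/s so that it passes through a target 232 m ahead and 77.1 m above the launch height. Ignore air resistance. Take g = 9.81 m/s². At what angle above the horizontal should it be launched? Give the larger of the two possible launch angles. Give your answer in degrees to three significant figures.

71.3°

Trajectory: y = x tanθ − g x² (1 + tan²θ)/(2v₀²). With x = 232, y = 77.1, v₀ = 65.0, g = 9.81:
62.49 tan²θ − 232 tanθ + (139.6) = 0.
tanθ = [232 ± √(232² − 4 × 62.49 × (139.6))] / (2 × 62.49) = (232 ± 137.6) / 125.0, giving tanθ = 0.7553 or 2.957.
θ = 37.06° or 71.32°; the larger is 71.32°.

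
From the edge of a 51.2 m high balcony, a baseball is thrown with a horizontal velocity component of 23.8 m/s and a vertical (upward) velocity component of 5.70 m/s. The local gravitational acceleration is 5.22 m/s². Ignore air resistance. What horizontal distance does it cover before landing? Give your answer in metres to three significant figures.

With up positive and y = 0 at the ground: y(t) = 51.2 + (5.700) t − 2.610 t². Setting y = 0 and taking the positive root: t = [5.700 + √(5.700² + 2·5.22·51.2)] / 5.22 = (5.700 + 23.81) / 5.22 = 5.654 s.
Horizontal distance: R = vₓ t = 23.80 × 5.654 = 134.6 m.

135 m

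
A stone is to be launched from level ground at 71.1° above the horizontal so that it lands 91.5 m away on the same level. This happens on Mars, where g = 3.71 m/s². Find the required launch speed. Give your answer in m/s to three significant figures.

23.5 m/s

From R = (v₀² / g) sin 2θ: v₀ = √(gR / sin 2θ).
v₀ = √(3.71 × 91.5 / sin 142.2°) = √(339.5 / 0.6129) = √553.86 = 23.53 m/s.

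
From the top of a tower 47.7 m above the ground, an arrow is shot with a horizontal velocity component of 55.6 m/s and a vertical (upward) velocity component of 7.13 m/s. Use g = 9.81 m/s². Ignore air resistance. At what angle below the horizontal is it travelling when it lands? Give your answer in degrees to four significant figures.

29.46°

Vertical motion (up positive, ground at y = 0): 4.905 t² − (7.130) t − 47.7 = 0, so t = (7.130 + √(7.130² + 2·9.81·47.7)) / 9.81 = (7.130 + 31.41) / 9.81 = 3.929 s.
At impact: v_y = v_y0 − g t = −31.41 m/s; vₓ = 55.60 m/s.
Angle below horizontal: arctan(|v_y|/vₓ) = arctan(31.41/55.60) = 29.46°.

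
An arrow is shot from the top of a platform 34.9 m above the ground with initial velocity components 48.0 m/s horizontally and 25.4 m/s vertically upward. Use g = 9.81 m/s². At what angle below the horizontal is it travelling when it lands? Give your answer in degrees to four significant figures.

The projectile lands when y = 34.9 + (25.40) t − ½·9.81·t² = 0. Positive root: t = (25.40 + √(25.40² + 2·9.81·34.9)) / 9.81 = (25.40 + 36.47) / 9.81 = 6.307 s.
At impact: v_y = v_y0 − g t = −36.47 m/s; vₓ = 48.00 m/s.
Angle below horizontal: arctan(|v_y|/vₓ) = arctan(36.47/48.00) = 37.23°.

37.23°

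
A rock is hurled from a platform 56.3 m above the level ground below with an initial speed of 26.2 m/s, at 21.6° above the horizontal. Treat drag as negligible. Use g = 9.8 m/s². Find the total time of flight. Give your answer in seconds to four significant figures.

4.514 s

Horizontal component vₓ = 26.20 cos 21.6° = 24.36 m/s; vertical v_y0 = 26.20 sin 21.6° = 9.645 m/s.
The projectile lands when y = 56.3 + (9.645) t − ½·9.80·t² = 0. Positive root: t = (9.645 + √(9.645² + 2·9.80·56.3)) / 9.80 = (9.645 + 34.59) / 9.80 = 4.514 s.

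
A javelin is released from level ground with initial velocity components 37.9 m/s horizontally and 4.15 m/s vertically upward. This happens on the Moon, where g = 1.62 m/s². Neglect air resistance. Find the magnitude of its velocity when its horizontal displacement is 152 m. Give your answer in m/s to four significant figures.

x = vₓ t ⇒ t = 152/37.90 = 4.011 s.
Vertical velocity there: v_y = v_y0 − g t = 4.150 − 1.62 × 4.011 = −2.347 m/s.
Speed: √(vₓ² + v_y²) = √(37.90² + 2.347²) = 37.97 m/s.

37.97 m/s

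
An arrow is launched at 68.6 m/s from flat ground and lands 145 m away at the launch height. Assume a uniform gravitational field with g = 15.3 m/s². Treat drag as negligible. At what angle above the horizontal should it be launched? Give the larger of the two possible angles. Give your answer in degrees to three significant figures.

75.9°

From R = (v₀²/g) sin 2θ: sin 2θ = 15.3 × 145 / 4706.0 = 0.4714.
2θ = 28.13° or 180° − 28.13° = 151.9°, so θ = 14.06° or 75.94°.
The larger angle is 75.94°.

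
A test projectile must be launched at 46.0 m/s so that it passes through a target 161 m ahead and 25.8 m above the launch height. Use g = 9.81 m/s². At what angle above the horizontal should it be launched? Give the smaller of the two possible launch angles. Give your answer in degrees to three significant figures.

36.3°

Trajectory: y = x tanθ − g x² (1 + tan²θ)/(2v₀²). With x = 161, y = 25.8, v₀ = 46.0, g = 9.81:
60.09 tan²θ − 161 tanθ + (85.89) = 0.
tanθ = [161 ± √(161² − 4 × 60.09 × (85.89))] / (2 × 60.09) = (161 ± 72.65) / 120.2, giving tanθ = 0.7352 or 1.944.
θ = 36.32° or 62.78°; the smaller is 36.32°.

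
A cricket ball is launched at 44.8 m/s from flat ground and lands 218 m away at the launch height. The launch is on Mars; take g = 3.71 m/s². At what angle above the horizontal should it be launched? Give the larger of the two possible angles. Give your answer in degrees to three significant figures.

R = v₀² sin 2θ / g gives sin 2θ = gR/v₀² = 3.71·218/44.8² = 0.4030.
2θ = 23.76° or 180° − 23.76° = 156.2°, so θ = 11.88° or 78.12°.
The larger angle is 78.12°.

78.1°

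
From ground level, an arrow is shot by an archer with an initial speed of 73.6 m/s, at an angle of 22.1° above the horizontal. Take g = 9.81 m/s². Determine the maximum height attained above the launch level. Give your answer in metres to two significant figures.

Resolve: vₓ = 73.60 cos 22.1° = 68.19 m/s and v_y0 = 73.60 sin 22.1° = 27.69 m/s.
Maximum height: H = v_y0² / (2g) = 27.69² / (2 × 9.81) = 39.08 m.

39 m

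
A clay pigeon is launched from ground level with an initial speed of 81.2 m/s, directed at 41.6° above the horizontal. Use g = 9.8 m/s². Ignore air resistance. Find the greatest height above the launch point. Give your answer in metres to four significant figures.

Components: vₓ = 81.20 cos 41.6° = 60.72 m/s, v_y0 = 81.20 sin 41.6° = 53.91 m/s.
Maximum height: H = v_y0² / (2g) = 53.91² / (2 × 9.80) = 148.3 m.

148.3 m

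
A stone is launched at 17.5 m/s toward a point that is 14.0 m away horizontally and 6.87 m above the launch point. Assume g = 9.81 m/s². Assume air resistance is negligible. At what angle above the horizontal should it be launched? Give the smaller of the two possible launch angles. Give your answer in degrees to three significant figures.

41.8°

Trajectory: y = x tanθ − g x² (1 + tan²θ)/(2v₀²). With x = 14.0, y = 6.87, v₀ = 17.5, g = 9.81:
3.139 tan²θ − 14.0 tanθ + (10.01) = 0.
tanθ = [14.0 ± √(14.0² − 4 × 3.139 × (10.01))] / (2 × 3.139) = (14.0 ± 8.385) / 6.278, giving tanθ = 0.8943 or 3.565.
θ = 41.80° or 74.33°; the smaller is 41.80°.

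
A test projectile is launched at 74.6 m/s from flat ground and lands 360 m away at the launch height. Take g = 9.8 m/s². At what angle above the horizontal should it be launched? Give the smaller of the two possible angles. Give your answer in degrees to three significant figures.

19.7°

R = v₀² sin 2θ / g gives sin 2θ = gR/v₀² = 9.80·360/74.6² = 0.6339.
2θ = 39.34° or 180° − 39.34° = 140.7°, so θ = 19.67° or 70.33°.
The smaller angle is 19.67°.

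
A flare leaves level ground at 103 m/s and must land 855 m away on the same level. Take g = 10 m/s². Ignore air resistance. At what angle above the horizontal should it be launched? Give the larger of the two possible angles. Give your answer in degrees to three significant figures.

From R = (v₀²/g) sin 2θ: sin 2θ = 10.0 × 855 / 10609 = 0.8059.
2θ = 53.70° or 180° − 53.70° = 126.3°, so θ = 26.85° or 63.15°.
The larger angle is 63.15°.

63.2°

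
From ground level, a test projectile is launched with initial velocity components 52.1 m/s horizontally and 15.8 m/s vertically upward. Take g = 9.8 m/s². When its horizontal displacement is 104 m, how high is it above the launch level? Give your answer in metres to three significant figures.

Time to reach x = 104 m: t = x/vₓ = 104/52.10 = 1.996 s.
Height: y = v_y0 t − ½ g t² = 15.80 × 1.996 − 4.900 × 1.996² = 31.54 − 19.52 = 12.01 m.

12.0 m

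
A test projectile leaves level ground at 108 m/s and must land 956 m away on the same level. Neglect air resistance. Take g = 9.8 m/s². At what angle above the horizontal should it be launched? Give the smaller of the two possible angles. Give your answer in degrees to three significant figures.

26.7°

Level-ground range R = v₀² sin(2θ)/g ⇒ sin(2θ) = gR/v₀² = 9.80 × 956 / 108² = 0.8032.
2θ = 53.44° or 180° − 53.44° = 126.6°, so θ = 26.72° or 63.28°.
The smaller angle is 26.72°.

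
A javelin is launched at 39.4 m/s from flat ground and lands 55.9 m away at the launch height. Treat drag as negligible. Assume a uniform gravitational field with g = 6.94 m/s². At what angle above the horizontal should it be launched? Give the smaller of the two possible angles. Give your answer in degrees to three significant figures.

7.24°

Level-ground range R = v₀² sin(2θ)/g ⇒ sin(2θ) = gR/v₀² = 6.94 × 55.9 / 39.4² = 0.2499.
2θ = 14.47° or 180° − 14.47° = 165.5°, so θ = 7.236° or 82.76°.
The smaller angle is 7.236°.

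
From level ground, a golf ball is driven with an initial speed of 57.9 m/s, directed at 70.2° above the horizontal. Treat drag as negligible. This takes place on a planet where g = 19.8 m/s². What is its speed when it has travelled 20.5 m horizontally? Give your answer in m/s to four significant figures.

Horizontal component vₓ = 57.90 cos 70.2° = 19.61 m/s; vertical v_y0 = 57.90 sin 70.2° = 54.48 m/s.
At x = 20.5 m, t = x/vₓ = 20.5/19.61 = 1.045 s.
Vertical velocity there: v_y = v_y0 − g t = 54.48 − 19.8 × 1.045 = 33.78 m/s.
Speed: √(vₓ² + v_y²) = √(19.61² + 33.78²) = 39.06 m/s.

39.06 m/s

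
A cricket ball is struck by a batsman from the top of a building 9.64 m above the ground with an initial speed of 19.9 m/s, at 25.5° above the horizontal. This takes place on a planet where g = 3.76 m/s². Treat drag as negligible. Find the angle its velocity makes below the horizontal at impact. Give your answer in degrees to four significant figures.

33.92°

vₓ = 19.90 cos 25.5° = 17.96 m/s; v_y0 = 19.90 sin 25.5° = 8.567 m/s.
The projectile lands when y = 9.64 + (8.567) t − ½·3.76·t² = 0. Positive root: t = (8.567 + √(8.567² + 2·3.76·9.64)) / 3.76 = (8.567 + 12.08) / 3.76 = 5.491 s.
At impact: v_y = v_y0 − g t = −12.08 m/s; vₓ = 17.96 m/s.
Angle below horizontal: arctan(|v_y|/vₓ) = arctan(12.08/17.96) = 33.92°.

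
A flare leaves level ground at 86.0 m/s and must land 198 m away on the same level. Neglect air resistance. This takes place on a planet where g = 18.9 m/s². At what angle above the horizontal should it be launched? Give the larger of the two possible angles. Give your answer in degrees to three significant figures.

74.8°

R = v₀² sin 2θ / g gives sin 2θ = gR/v₀² = 18.9·198/86.0² = 0.5060.
2θ = 30.40° or 180° − 30.40° = 149.6°, so θ = 15.20° or 74.80°.
The larger angle is 74.80°.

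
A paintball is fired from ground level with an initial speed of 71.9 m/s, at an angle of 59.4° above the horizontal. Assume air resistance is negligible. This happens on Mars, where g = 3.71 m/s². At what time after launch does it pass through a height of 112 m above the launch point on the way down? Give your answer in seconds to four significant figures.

vₓ = 71.90 cos 59.4° = 36.60 m/s; v_y0 = 71.90 sin 59.4° = 61.89 m/s.
Require v_y0 t − ½ g t² = 112, i.e. 1.855 t² − 61.89 t + 112 = 0.
Quadratic formula: t = (61.89 ± √2999.0) / 3.71 = (61.89 ± 54.76) / 3.71 → t = 1.920 s or 31.44 s.
The descending-branch root is 31.44 s.

31.44 s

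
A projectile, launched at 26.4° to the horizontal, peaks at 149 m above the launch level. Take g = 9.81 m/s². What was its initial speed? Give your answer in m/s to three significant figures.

At the peak v_y = 0, so v_y0 = √(2gH) = √(2 × 9.81 × 149) = 54.07 m/s.
v_y0 = v₀ sin θ ⇒ v₀ = 54.07 / sin 26.4° = 121.6 m/s.

122 m/s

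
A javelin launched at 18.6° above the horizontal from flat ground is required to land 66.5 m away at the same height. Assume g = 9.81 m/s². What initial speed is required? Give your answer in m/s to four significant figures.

32.85 m/s

On level ground R = v₀² sin 2θ / g ⇒ v₀ = √(gR / sin 2θ).
v₀ = √(9.81 × 66.5 / sin 37.20°) = √(652.4 / 0.6046) = √1079.0 = 32.85 m/s.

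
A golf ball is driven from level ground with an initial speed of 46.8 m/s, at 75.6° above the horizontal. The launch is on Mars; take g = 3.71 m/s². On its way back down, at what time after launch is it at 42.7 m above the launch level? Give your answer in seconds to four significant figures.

23.46 s

Components: vₓ = 46.80 cos 75.6° = 11.64 m/s, v_y0 = 46.80 sin 75.6° = 45.33 m/s.
Require v_y0 t − ½ g t² = 42.7, i.e. 1.855 t² − 45.33 t + 42.7 = 0.
Quadratic formula: t = (45.33 ± √1737.9) / 3.71 = (45.33 ± 41.69) / 3.71 → t = 0.9814 s or 23.46 s.
The descending-branch root is 23.46 s.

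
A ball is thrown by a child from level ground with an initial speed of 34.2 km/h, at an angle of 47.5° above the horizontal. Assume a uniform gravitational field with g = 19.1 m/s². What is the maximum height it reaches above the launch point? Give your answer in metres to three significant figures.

Convert: 34.2 km/h = 34.2/3.6 = 9.500 m/s.
Resolve: vₓ = 9.500 cos 47.5° = 6.418 m/s and v_y0 = 9.500 sin 47.5° = 7.004 m/s.
Maximum height: H = v_y0² / (2g) = 7.004² / (2 × 19.1) = 1.284 m.

1.28 m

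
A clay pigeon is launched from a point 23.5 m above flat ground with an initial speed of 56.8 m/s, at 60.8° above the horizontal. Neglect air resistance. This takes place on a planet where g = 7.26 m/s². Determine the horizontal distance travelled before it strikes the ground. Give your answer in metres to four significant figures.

vₓ = 56.80 cos 60.8° = 27.71 m/s; v_y0 = 56.80 sin 60.8° = 49.58 m/s.
Vertical motion (up positive, ground at y = 0): 3.630 t² − (49.58) t − 23.5 = 0, so t = (49.58 + √(49.58² + 2·7.26·23.5)) / 7.26 = (49.58 + 52.91) / 7.26 = 14.12 s.
Horizontal distance: R = vₓ t = 27.71 × 14.12 = 391.2 m.

391.2 m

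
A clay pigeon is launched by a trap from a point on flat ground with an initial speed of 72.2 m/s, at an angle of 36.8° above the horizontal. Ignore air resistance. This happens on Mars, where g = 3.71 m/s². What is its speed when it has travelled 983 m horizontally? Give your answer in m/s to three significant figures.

61.1 m/s

Horizontal component vₓ = 72.20 cos 36.8° = 57.81 m/s; vertical v_y0 = 72.20 sin 36.8° = 43.25 m/s.
x = vₓ t ⇒ t = 983/57.81 = 17.00 s.
Vertical velocity there: v_y = v_y0 − g t = 43.25 − 3.71 × 17.00 = −19.83 m/s.
Speed: √(vₓ² + v_y²) = √(57.81² + 19.83²) = 61.12 m/s.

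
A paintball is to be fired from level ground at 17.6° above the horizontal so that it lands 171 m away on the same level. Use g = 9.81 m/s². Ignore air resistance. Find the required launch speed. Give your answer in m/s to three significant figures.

From R = (v₀² / g) sin 2θ: v₀ = √(gR / sin 2θ).
v₀ = √(9.81 × 171 / sin 35.20°) = √(1678 / 0.5764) = √2910.2 = 53.95 m/s.

53.9 m/s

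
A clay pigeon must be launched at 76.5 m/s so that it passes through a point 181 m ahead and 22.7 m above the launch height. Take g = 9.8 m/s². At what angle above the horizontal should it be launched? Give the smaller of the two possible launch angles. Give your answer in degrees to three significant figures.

Trajectory: y = x tanθ − g x² (1 + tan²θ)/(2v₀²). With x = 181, y = 22.7, v₀ = 76.5, g = 9.80:
27.43 tan²θ − 181 tanθ + (50.13) = 0.
tanθ = [181 ± √(181² − 4 × 27.43 × (50.13))] / (2 × 27.43) = (181 ± 165.1) / 54.86, giving tanθ = 0.2897 or 6.309.
θ = 16.16° or 80.99°; the smaller is 16.16°.

16.2°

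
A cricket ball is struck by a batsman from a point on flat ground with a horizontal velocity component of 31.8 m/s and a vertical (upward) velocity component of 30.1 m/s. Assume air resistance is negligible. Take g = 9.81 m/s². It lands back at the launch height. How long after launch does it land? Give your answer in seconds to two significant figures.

6.1 s

Time of flight on level ground: T = 2 v_y0 / g = 2 × 30.10 / 9.81 = 6.137 s.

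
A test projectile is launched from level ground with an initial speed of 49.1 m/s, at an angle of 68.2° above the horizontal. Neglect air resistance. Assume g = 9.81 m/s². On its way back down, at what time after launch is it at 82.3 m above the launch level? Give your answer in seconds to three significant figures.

6.84 s

vₓ = 49.10 cos 68.2° = 18.23 m/s; v_y0 = 49.10 sin 68.2° = 45.59 m/s.
Set y = v_y0 t − ½ g t² = 82.3: 4.905 t² − 45.59 t + 82.3 = 0.
t = [45.59 ± √(45.59² − 2·9.81·82.3)] / 9.81 = (45.59 ± 21.53) / 9.81, so t = 2.452 s or t = 6.842 s.
The descending-branch root is 6.842 s.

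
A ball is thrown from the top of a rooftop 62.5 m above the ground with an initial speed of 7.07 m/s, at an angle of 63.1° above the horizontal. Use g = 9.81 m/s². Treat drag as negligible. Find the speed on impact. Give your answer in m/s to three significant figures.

35.7 m/s

Components: vₓ = 7.070 cos 63.1° = 3.199 m/s, v_y0 = 7.070 sin 63.1° = 6.305 m/s.
Vertical motion (up positive, ground at y = 0): 4.905 t² − (6.305) t − 62.5 = 0, so t = (6.305 + √(6.305² + 2·9.81·62.5)) / 9.81 = (6.305 + 35.58) / 9.81 = 4.270 s.
Vertical velocity at impact: v_y = v_y0 − g t = 6.305 − 9.81 × 4.270 = −35.58 m/s.
Speed: |v| = √(vₓ² + v_y²) = √(3.199² + 35.58²) = 35.72 m/s.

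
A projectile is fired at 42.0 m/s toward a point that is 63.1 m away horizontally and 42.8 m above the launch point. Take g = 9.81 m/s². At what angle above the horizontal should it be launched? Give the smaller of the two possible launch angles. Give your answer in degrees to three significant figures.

46.3°

Trajectory: y = x tanθ − g x² (1 + tan²θ)/(2v₀²). With x = 63.1, y = 42.8, v₀ = 42.0, g = 9.81:
11.07 tan²θ − 63.1 tanθ + (53.87) = 0.
tanθ = [63.1 ± √(63.1² − 4 × 11.07 × (53.87))] / (2 × 11.07) = (63.1 ± 39.95) / 22.14, giving tanθ = 1.046 or 4.654.
θ = 46.28° or 77.87°; the smaller is 46.28°.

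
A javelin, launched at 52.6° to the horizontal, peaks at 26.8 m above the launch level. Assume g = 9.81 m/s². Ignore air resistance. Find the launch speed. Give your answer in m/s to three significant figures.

28.9 m/s

At the peak v_y = 0, so v_y0 = √(2gH) = √(2 × 9.81 × 26.8) = 22.93 m/s.
v_y0 = v₀ sin θ ⇒ v₀ = 22.93 / sin 52.6° = 28.86 m/s.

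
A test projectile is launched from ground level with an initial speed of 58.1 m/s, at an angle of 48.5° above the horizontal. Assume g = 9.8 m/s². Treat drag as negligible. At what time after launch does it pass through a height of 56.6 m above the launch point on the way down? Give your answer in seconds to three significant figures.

Horizontal component vₓ = 58.10 cos 48.5° = 38.50 m/s; vertical v_y0 = 58.10 sin 48.5° = 43.51 m/s.
Set y = v_y0 t − ½ g t² = 56.6: 4.900 t² − 43.51 t + 56.6 = 0.
t = [43.51 ± √(43.51² − 2·9.80·56.6)] / 9.80 = (43.51 ± 28.00) / 9.80, so t = 1.583 s or t = 7.298 s.
The descending-branch root is 7.298 s.

7.30 s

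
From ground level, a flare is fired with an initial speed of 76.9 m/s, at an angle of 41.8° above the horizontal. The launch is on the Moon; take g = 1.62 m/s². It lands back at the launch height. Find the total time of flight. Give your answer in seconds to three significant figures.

vₓ = 76.90 cos 41.8° = 57.33 m/s; v_y0 = 76.90 sin 41.8° = 51.26 m/s.
Time of flight on level ground: T = 2 v_y0 / g = 2 × 51.26 / 1.62 = 63.28 s.

63.3 s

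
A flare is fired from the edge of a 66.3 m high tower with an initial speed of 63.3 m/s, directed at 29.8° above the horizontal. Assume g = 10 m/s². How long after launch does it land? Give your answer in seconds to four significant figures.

Resolve: vₓ = 63.30 cos 29.8° = 54.93 m/s and v_y0 = 63.30 sin 29.8° = 31.46 m/s.
Vertical motion (up positive, ground at y = 0): 5.000 t² − (31.46) t − 66.3 = 0, so t = (31.46 + √(31.46² + 2·10.0·66.3)) / 10.0 = (31.46 + 48.12) / 10.0 = 7.958 s.

7.958 s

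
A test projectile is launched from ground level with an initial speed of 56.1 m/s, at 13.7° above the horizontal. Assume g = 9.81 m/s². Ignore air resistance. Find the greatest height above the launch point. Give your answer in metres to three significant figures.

vₓ = 56.10 cos 13.7° = 54.50 m/s; v_y0 = 56.10 sin 13.7° = 13.29 m/s.
Maximum height: H = v_y0² / (2g) = 13.29² / (2 × 9.81) = 8.998 m.

9.00 m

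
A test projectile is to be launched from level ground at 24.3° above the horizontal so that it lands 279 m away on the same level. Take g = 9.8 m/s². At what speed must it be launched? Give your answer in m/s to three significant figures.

Level-ground range: R = v₀² sin(2θ)/g, so v₀ = √(gR / sin 2θ).
v₀ = √(9.80 × 279 / sin 48.60°) = √(2734 / 0.7501) = √3645.1 = 60.37 m/s.

60.4 m/s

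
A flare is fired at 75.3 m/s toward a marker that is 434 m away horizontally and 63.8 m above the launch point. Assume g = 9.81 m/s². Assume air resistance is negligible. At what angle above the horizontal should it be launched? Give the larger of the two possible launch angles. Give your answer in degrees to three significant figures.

Trajectory: y = x tanθ − g x² (1 + tan²θ)/(2v₀²). With x = 434, y = 63.8, v₀ = 75.3, g = 9.81:
162.9 tan²θ − 434 tanθ + (226.7) = 0.
tanθ = [434 ± √(434² − 4 × 162.9 × (226.7))] / (2 × 162.9) = (434 ± 201.4) / 325.9, giving tanθ = 0.7137 or 1.950.
θ = 35.51° or 62.85°; the larger is 62.85°.

62.8°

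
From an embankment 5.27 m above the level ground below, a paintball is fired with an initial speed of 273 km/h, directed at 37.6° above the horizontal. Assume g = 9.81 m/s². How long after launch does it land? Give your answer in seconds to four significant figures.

9.546 s

Convert: 273 km/h = 273/3.6 = 75.83 m/s.
vₓ = 75.83 cos 37.6° = 60.08 m/s; v_y0 = 75.83 sin 37.6° = 46.27 m/s.
Vertical motion (up positive, ground at y = 0): 4.905 t² − (46.27) t − 5.27 = 0, so t = (46.27 + √(46.27² + 2·9.81·5.27)) / 9.81 = (46.27 + 47.37) / 9.81 = 9.546 s.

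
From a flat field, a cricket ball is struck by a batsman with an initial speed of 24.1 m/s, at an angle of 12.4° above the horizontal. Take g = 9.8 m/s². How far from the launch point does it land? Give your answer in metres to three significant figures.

24.9 m

Horizontal component vₓ = 24.10 cos 12.4° = 23.54 m/s; vertical v_y0 = 24.10 sin 12.4° = 5.175 m/s.
Flight time T = 2 v_y0 / g = 1.056 s.
Horizontal distance R = vₓ T = 23.54 × 1.056 = 24.86 m.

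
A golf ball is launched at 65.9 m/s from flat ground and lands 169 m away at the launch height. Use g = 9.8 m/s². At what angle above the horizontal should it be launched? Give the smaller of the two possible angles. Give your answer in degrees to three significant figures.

Level-ground range R = v₀² sin(2θ)/g ⇒ sin(2θ) = gR/v₀² = 9.80 × 169 / 65.9² = 0.3814.
2θ = 22.42° or 180° − 22.42° = 157.6°, so θ = 11.21° or 78.79°.
The smaller angle is 11.21°.

11.2°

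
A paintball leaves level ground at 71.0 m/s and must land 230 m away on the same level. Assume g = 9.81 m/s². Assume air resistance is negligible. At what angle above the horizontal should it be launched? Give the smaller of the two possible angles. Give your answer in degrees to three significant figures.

13.3°

R = v₀² sin 2θ / g gives sin 2θ = gR/v₀² = 9.81·230/71.0² = 0.4476.
2θ = 26.59° or 180° − 26.59° = 153.4°, so θ = 13.29° or 76.71°.
The smaller angle is 13.29°.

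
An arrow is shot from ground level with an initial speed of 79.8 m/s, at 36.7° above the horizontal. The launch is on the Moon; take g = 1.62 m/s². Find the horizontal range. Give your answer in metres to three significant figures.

vₓ = 79.80 cos 36.7° = 63.98 m/s; v_y0 = 79.80 sin 36.7° = 47.69 m/s.
Flight time T = 2 v_y0 / g = 58.88 s.
Range: R = vₓ T = 63.98 × 58.88 = 3767 m.

3770 m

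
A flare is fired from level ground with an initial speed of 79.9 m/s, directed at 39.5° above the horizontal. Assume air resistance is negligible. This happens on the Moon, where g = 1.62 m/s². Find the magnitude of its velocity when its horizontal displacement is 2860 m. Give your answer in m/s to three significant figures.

66.3 m/s

vₓ = 79.90 cos 39.5° = 61.65 m/s; v_y0 = 79.90 sin 39.5° = 50.82 m/s.
x = vₓ t ⇒ t = 2860/61.65 = 46.39 s.
Vertical velocity there: v_y = v_y0 − g t = 50.82 − 1.62 × 46.39 = −24.33 m/s.
Speed: √(vₓ² + v_y²) = √(61.65² + 24.33²) = 66.28 m/s.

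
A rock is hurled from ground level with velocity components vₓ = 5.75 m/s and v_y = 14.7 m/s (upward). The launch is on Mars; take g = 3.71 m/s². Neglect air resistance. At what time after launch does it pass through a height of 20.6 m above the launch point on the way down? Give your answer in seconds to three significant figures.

Height y(t) = 14.70 t − 1.855 t² = 20.6 gives 1.855 t² − 14.70 t + 20.6 = 0.
t = [14.70 ± √(14.70² − 2·3.71·20.6)] / 3.71 = (14.70 ± 7.952) / 3.71, so t = 1.819 s or t = 6.106 s.
The descending-branch root is 6.106 s.

6.11 s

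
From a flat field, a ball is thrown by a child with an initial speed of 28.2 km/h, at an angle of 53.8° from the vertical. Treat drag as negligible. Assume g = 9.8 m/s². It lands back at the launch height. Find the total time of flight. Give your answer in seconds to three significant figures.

Convert: 28.2 km/h = 28.2/3.6 = 7.833 m/s.
Resolve: vₓ = 7.833 sin 53.8° = 6.321 m/s and v_y0 = 7.833 cos 53.8° = 4.626 m/s.
Time of flight on level ground: T = 2 v_y0 / g = 2 × 4.626 / 9.80 = 0.9442 s.

0.944 s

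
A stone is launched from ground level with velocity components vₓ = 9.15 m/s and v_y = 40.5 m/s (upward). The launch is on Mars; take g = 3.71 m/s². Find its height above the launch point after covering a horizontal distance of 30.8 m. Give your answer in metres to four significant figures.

115.3 m

x = vₓ t ⇒ t = 30.8/9.150 = 3.366 s.
Height: y = v_y0 t − ½ g t² = 40.50 × 3.366 − 1.855 × 3.366² = 136.3 − 21.02 = 115.3 m.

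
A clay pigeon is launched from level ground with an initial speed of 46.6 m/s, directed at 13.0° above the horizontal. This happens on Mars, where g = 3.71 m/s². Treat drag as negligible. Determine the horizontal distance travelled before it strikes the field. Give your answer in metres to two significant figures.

260 m

Components: vₓ = 46.60 cos 13.0° = 45.41 m/s, v_y0 = 46.60 sin 13.0° = 10.48 m/s.
Time aloft: T = 2 v_y0 / g = 2 × 10.48 / 3.71 = 5.651 s.
Range: R = vₓ T = 45.41 × 5.651 = 256.6 m.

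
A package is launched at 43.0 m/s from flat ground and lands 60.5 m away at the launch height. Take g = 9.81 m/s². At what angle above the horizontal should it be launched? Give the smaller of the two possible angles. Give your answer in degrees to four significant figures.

R = v₀² sin 2θ / g gives sin 2θ = gR/v₀² = 9.81·60.5/43.0² = 0.3210.
2θ = 18.72° or 180° − 18.72° = 161.3°, so θ = 9.361° or 80.64°.
The smaller angle is 9.361°.

9.361°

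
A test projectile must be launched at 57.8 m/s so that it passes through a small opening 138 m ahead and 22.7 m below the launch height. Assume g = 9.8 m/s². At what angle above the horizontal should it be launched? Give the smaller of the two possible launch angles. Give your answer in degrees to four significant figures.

Trajectory: y = x tanθ − g x² (1 + tan²θ)/(2v₀²). With x = 138, y = −22.7, v₀ = 57.8, g = 9.80:
27.93 tan²θ − 138 tanθ + (5.232) = 0.
tanθ = [138 ± √(138² − 4 × 27.93 × (5.232))] / (2 × 27.93) = (138 ± 135.9) / 55.86, giving tanθ = 0.03821 or 4.902.
θ = 2.188° or 78.47°; the smaller is 2.188°.

2.188°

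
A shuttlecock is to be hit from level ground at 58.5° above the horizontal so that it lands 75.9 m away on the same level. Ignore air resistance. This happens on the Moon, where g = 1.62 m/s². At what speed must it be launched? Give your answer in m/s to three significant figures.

11.7 m/s

On level ground R = v₀² sin 2θ / g ⇒ v₀ = √(gR / sin 2θ).
v₀ = √(1.62 × 75.9 / sin 117.0°) = √(123.0 / 0.8910) = √138.00 = 11.75 m/s.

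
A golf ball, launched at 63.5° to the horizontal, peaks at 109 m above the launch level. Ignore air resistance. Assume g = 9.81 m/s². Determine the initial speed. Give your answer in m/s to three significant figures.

51.7 m/s

At the peak v_y = 0, so v_y0 = √(2gH) = √(2 × 9.81 × 109) = 46.24 m/s.
v_y0 = v₀ sin θ ⇒ v₀ = 46.24 / sin 63.5° = 51.67 m/s.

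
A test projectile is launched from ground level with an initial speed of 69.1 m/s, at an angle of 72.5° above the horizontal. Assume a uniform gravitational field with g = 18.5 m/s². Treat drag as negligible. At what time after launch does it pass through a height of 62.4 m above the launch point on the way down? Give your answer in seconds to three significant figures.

vₓ = 69.10 cos 72.5° = 20.78 m/s; v_y0 = 69.10 sin 72.5° = 65.90 m/s.
Height y(t) = 65.90 t − 9.250 t² = 62.4 gives 9.250 t² − 65.90 t + 62.4 = 0.
Quadratic formula: t = (65.90 ± √2034.3) / 18.5 = (65.90 ± 45.10) / 18.5 → t = 1.124 s or 6.000 s.
The descending-branch root is 6.000 s.

6.00 s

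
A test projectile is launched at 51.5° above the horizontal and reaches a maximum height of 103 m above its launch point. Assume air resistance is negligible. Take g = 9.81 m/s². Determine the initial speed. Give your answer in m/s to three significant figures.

57.4 m/s

At the peak v_y = 0, so v_y0 = √(2gH) = √(2 × 9.81 × 103) = 44.95 m/s.
v_y0 = v₀ sin θ ⇒ v₀ = 44.95 / sin 51.5° = 57.44 m/s.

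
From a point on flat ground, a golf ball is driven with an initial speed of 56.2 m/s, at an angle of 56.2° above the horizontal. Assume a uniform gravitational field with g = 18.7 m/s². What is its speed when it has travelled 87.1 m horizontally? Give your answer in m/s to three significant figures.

Components: vₓ = 56.20 cos 56.2° = 31.26 m/s, v_y0 = 56.20 sin 56.2° = 46.70 m/s.
At x = 87.1 m, t = x/vₓ = 87.1/31.26 = 2.786 s.
Vertical velocity there: v_y = v_y0 − g t = 46.70 − 18.7 × 2.786 = −5.396 m/s.
Speed: √(vₓ² + v_y²) = √(31.26² + 5.396²) = 31.73 m/s.

31.7 m/s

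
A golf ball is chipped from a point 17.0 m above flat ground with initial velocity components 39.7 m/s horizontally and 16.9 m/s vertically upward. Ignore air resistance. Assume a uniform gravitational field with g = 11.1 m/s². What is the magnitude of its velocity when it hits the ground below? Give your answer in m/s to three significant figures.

47.3 m/s

Vertical motion (up positive, ground at y = 0): 5.550 t² − (16.90) t − 17.0 = 0, so t = (16.90 + √(16.90² + 2·11.1·17.0)) / 11.1 = (16.90 + 25.75) / 11.1 = 3.842 s.
Vertical velocity at impact: v_y = v_y0 − g t = 16.90 − 11.1 × 3.842 = −25.75 m/s.
Speed: |v| = √(vₓ² + v_y²) = √(39.70² + 25.75²) = 47.32 m/s.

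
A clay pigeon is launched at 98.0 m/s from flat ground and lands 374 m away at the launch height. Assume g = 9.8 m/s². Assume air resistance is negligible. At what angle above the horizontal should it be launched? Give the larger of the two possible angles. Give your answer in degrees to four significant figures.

78.78°

Level-ground range R = v₀² sin(2θ)/g ⇒ sin(2θ) = gR/v₀² = 9.80 × 374 / 98.0² = 0.3816.
2θ = 22.43° or 180° − 22.43° = 157.6°, so θ = 11.22° or 78.78°.
The larger angle is 78.78°.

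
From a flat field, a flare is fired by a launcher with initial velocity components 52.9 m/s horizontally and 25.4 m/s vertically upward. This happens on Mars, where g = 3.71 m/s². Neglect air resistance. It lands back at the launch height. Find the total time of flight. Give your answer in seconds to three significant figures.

13.7 s

It returns to y = 0 when t = 2 v_y0 / g = 2(25.40)/3.71 = 13.69 s.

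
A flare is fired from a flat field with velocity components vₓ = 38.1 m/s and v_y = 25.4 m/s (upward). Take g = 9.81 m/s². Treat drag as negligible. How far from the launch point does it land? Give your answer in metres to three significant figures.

197 m

Time aloft: T = 2 v_y0 / g = 2 × 25.40 / 9.81 = 5.178 s.
Range: R = vₓ T = 38.10 × 5.178 = 197.3 m.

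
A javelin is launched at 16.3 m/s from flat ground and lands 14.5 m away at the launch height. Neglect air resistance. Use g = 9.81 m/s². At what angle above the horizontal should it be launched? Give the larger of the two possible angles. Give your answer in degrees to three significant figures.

Level-ground range R = v₀² sin(2θ)/g ⇒ sin(2θ) = gR/v₀² = 9.81 × 14.5 / 16.3² = 0.5354.
2θ = 32.37° or 180° − 32.37° = 147.6°, so θ = 16.18° or 73.82°.
The larger angle is 73.82°.

73.8°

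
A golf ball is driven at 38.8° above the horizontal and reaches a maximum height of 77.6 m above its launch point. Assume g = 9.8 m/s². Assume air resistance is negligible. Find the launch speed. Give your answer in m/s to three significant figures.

62.2 m/s

At the peak v_y = 0, so v_y0 = √(2gH) = √(2 × 9.80 × 77.6) = 39.00 m/s.
v_y0 = v₀ sin θ ⇒ v₀ = 39.00 / sin 38.8° = 62.24 m/s.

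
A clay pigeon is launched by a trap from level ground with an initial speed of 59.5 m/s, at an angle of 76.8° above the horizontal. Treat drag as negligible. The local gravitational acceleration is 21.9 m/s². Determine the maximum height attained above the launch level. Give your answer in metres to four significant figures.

Resolve: vₓ = 59.50 cos 76.8° = 13.59 m/s and v_y0 = 59.50 sin 76.8° = 57.93 m/s.
At the apex v_y = 0, so H = v_y0²/(2g) = 57.93²/43.80 = 76.61 m.

76.61 m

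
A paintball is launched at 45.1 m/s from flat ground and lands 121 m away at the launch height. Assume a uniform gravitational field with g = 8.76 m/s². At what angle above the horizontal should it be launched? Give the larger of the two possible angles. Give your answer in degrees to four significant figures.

74.30°

R = v₀² sin 2θ / g gives sin 2θ = gR/v₀² = 8.76·121/45.1² = 0.5211.
2θ = 31.41° or 180° − 31.41° = 148.6°, so θ = 15.70° or 74.30°.
The larger angle is 74.30°.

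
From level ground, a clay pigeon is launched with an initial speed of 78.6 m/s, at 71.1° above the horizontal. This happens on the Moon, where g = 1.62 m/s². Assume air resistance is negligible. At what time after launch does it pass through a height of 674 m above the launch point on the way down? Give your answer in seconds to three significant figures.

Horizontal component vₓ = 78.60 cos 71.1° = 25.46 m/s; vertical v_y0 = 78.60 sin 71.1° = 74.36 m/s.
Height y(t) = 74.36 t − 0.8100 t² = 674 gives 0.8100 t² − 74.36 t + 674 = 0.
t = [74.36 ± √(74.36² − 2·1.62·674)] / 1.62 = (74.36 ± 57.84) / 1.62, so t = 10.20 s or t = 81.61 s.
The descending-branch root is 81.61 s.

81.6 s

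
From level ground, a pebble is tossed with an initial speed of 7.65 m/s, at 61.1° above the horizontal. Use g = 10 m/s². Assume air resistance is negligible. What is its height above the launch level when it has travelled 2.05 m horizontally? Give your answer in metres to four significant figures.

Horizontal component vₓ = 7.650 cos 61.1° = 3.697 m/s; vertical v_y0 = 7.650 sin 61.1° = 6.697 m/s.
Time to reach x = 2.05 m: t = x/vₓ = 2.05/3.697 = 0.5545 s.
Height: y = v_y0 t − ½ g t² = 6.697 × 0.5545 − 5.000 × 0.5545² = 3.714 − 1.537 = 2.176 m.

2.176 m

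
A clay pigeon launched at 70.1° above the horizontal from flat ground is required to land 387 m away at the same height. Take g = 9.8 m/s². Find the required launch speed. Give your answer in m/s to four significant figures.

Level-ground range: R = v₀² sin(2θ)/g, so v₀ = √(gR / sin 2θ).
v₀ = √(9.80 × 387 / sin 140.2°) = √(3793 / 0.6401) = √5924.9 = 76.97 m/s.

76.97 m/s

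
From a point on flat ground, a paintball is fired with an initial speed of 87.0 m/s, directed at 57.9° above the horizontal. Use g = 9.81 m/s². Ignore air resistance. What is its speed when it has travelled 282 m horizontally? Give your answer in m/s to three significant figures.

48.3 m/s

Resolve: vₓ = 87.00 cos 57.9° = 46.23 m/s and v_y0 = 87.00 sin 57.9° = 73.70 m/s.
Time to reach x = 282 m: t = x/vₓ = 282/46.23 = 6.100 s.
Vertical velocity there: v_y = v_y0 − g t = 73.70 − 9.81 × 6.100 = 13.86 m/s.
Speed: √(vₓ² + v_y²) = √(46.23² + 13.86²) = 48.26 m/s.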